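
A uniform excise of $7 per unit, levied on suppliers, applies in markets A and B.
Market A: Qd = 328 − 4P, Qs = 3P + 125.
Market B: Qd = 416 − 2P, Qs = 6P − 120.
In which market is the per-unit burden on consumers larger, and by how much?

Market A: pre-tax P* = $29, Q* = 212; post-tax Q = 200; per-unit burden on consumers = $3.
Market B: pre-tax P* = $67, Q* = 282; post-tax Q = 271.5; per-unit burden on consumers = $5.25.
Difference: $3 vs $5.25 → market B is larger by $2.25.

Market B, by $2.25.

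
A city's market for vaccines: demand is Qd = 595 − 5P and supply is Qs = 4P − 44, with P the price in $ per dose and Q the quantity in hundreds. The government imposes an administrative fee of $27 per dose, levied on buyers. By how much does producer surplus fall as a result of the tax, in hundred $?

Before the tax: set 595 − 5P = 4P − 44 → P* = $71, Q* = 240.
With the tax collected from buyers, demand (in seller-price terms) shifts: Qd = 595 − 5(P + 27).
Solving gives Q = 180 with buyers paying $83 and producers receiving $56 (the $27 wedge).
ΔPS is the trapezoid between Q = 180 and Q = 240 of height $15: ½ · (240 + 180) · 15 = $3150.

Producer surplus falls by $3150 hundred.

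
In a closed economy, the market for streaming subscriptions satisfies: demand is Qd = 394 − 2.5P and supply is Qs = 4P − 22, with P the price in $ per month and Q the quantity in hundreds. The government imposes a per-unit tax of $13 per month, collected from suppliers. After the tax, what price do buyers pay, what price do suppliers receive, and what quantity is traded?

Before the tax: set 394 − 2.5P = 4P − 22 → P* = $64, Q* = 234.
With the tax collected from suppliers, supply shifts: Qs = 4(P − 13) − 22.
Solving gives Q = 214 with buyers paying $72 and suppliers receiving $59 (the $13 wedge).
The less price-elastic side of the market bears the larger share of a per-unit tax.

Buyers pay $72; suppliers receive $59; quantity = 214.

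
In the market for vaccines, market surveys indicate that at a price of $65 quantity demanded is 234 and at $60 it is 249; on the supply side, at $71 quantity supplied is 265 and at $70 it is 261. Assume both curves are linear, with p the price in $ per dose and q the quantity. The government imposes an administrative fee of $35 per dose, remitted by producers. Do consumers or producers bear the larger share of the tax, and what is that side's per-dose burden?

Consumers bear the larger share: $20 per dose.

Demand slope: (249 − 234)/(60 − 65) = -3, so qd = 429 − 3p.
Supply slope: (261 − 265)/(70 − 71) = 4, so qs = 4p − 19.
Without the tax, 429 − 3p = 4p − 19 gives 7p = 448, so p* = $64 and q* = 237.
With the tax collected from producers, supply shifts: qs = 4(p − 35) − 19.
Solving gives q = 177 with consumers paying $84 and producers receiving $49 (the $35 wedge).
Per-dose burden: consumers $20, producers $15.
Consumers take the larger share because demand is less price-elastic here (demand slope 3 vs supply slope 4).
The less price-elastic side of the market bears the larger share of a per-unit tax.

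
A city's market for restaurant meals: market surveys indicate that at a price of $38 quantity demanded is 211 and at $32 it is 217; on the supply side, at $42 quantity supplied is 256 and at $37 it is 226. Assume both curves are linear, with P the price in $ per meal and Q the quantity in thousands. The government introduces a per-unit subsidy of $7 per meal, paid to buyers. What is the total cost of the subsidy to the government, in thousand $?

Demand slope: (217 − 211)/(32 − 38) = -1, so Qd = 249 − P.
Supply slope: (226 − 256)/(37 − 42) = 6, so Qs = 6P + 4.
Before the subsidy: set 249 − P = 6P + 4 → P* = $35, Q* = 214.
With a per-unit subsidy paid to buyers, each effectively pays P − 7, so demand becomes Qd = 249 − (P − 7).
Solving gives Q = 220 with buyers paying $29 and producers receiving $36 (the $7 wedge).
Outlay = t · Q = 7 · 220 = $1540.

Government outlay = $1540 thousand.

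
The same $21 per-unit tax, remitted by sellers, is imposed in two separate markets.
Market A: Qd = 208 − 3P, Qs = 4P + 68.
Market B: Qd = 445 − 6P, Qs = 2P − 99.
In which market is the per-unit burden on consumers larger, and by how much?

Market A: pre-tax P* = $20, Q* = 148; post-tax Q = 112; per-unit burden on consumers = $12.
Market B: pre-tax P* = $68, Q* = 37; post-tax Q = 5.5; per-unit burden on consumers = $5.25.
Difference: $12 vs $5.25 → market A is larger by $6.75.

Market A, by $6.75.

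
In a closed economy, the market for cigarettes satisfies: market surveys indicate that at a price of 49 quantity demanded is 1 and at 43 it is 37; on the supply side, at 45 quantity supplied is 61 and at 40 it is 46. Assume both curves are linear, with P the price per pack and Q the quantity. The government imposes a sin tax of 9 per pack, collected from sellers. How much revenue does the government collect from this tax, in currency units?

Tax revenue = 279.

Demand slope: (37 − 1)/(43 − 49) = -6, so Qd = 295 − 6P.
Supply slope: (46 − 61)/(40 − 45) = 3, so Qs = 3P − 74.
Before the tax: set 295 − 6P = 3P − 74 → P* = 41, Q* = 49.
With the tax collected from sellers, supply shifts: Qs = 3(P − 9) − 74.
Solving gives Q = 31 with consumers paying 44 and sellers receiving 35 (the 9 wedge).
Revenue = t · Q = 9 · 31 = 279.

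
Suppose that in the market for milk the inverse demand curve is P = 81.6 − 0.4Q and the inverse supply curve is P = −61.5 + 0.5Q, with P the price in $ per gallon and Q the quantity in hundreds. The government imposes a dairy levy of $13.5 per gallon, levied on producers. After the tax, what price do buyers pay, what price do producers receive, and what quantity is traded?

Buyers pay $24; producers receive $10.5; quantity = 144.

Rewrite in direct form: Qd = 204 − 2.5P and Qs = 2P + 123.
Without the tax, 204 − 2.5P = 2P + 123 gives 4.5P = 81, so P* = $18 and Q* = 159.
With the tax collected from producers, supply shifts: Qs = 2(P − 13.5) + 123.
New equilibrium: buyers pay $24, producers receive $10.5, Q = 144. (Wedge: Pb − Ps = 13.5.)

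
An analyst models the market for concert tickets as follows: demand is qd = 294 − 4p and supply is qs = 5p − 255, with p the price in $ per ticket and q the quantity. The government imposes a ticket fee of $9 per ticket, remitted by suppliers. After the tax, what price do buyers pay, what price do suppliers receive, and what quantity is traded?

Buyers pay $66; suppliers receive $57; quantity = 30.

Without the tax, 294 − 4p = 5p − 255 gives 9p = 549, so p* = $61 and q* = 50.
With the tax collected from suppliers, supply shifts: qs = 5(p − 9) − 255.
New equilibrium: buyers pay $66, suppliers receive $57, q = 30. (Wedge: pb − ps = 9.)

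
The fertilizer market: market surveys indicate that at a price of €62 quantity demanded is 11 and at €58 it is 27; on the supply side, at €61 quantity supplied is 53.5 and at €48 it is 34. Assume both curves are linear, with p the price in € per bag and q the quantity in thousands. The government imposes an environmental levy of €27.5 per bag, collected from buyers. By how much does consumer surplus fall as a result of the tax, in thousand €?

Consumer surplus falls by €210 thousand.

Demand slope: (27 − 11)/(58 − 62) = -4, so qd = 259 − 4p.
Supply slope: (34 − 53.5)/(48 − 61) = 1.5, so qs = 1.5p − 38.
Without the tax, 259 − 4p = 1.5p − 38 gives 5.5p = 297, so p* = €54 and q* = 43.
With the tax collected from buyers, demand (in seller-price terms) shifts: qd = 259 − 4(p + 27.5).
Solving gives q = 13 with buyers paying €61.5 and sellers receiving €34 (the €27.5 wedge).
ΔCS is the trapezoid between Q = 13 and Q = 43 of height €7.5: ½ · (43 + 13) · 7.5 = €210.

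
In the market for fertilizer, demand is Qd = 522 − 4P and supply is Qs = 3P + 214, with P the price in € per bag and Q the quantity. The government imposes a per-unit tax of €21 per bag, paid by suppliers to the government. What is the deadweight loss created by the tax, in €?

Deadweight loss = €378.

Before the tax: set 522 − 4P = 3P + 214 → P* = €44, Q* = 346.
With the tax collected from suppliers, supply shifts: Qs = 3(P − 21) + 214.
New equilibrium: consumers pay €53, suppliers receive €32, Q = 310. (Wedge: Pb − Ps = 21.)
Quantity falls by |ΔQ| = |346 − 310| = 36.
DWL = ½ · t · |ΔQ| = ½ · 21 · 36 = €378.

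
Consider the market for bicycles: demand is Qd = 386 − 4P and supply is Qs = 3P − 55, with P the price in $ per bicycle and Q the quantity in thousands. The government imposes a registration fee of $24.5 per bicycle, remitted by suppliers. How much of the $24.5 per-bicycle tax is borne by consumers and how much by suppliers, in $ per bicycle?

Consumers bear $10.5 per bicycle; suppliers bear $14 per bicycle.

Without the tax, 386 − 4P = 3P − 55 gives 7P = 441, so P* = $63 and Q* = 134.
With the tax collected from suppliers, supply shifts: Qs = 3(P − 24.5) − 55.
Solving gives Q = 92 with consumers paying $73.5 and suppliers receiving $49 (the $24.5 wedge).
Burden on consumers: $10.5; on suppliers: $14. (They sum to $24.5.)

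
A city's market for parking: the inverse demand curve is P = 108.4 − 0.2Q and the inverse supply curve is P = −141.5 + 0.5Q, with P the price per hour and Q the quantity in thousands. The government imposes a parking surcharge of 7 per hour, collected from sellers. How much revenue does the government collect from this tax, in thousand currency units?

Tax revenue = 2429 thousand.

Inverting to Q(P) form: Qd = 542 − 5P; Qs = 2P + 283.
Before the tax: set 542 − 5P = 2P + 283 → P* = 37, Q* = 357.
With the tax collected from sellers, supply shifts: Qs = 2(P − 7) + 283.
Solving gives Q = 347 with buyers paying 39 and sellers receiving 32 (the 7 wedge).
Revenue = t · Q = 7 · 347 = 2429.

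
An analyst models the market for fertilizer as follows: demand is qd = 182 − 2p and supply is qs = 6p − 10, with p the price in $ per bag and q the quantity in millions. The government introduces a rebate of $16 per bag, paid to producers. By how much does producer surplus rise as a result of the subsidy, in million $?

Producer surplus rises by $584 million.

Before the subsidy: set 182 − 2p = 6p − 10 → p* = $24, q* = 134.
With a per-unit subsidy paid to producers, each receives p + 16 per unit sold, so supply becomes qs = 6(p + 16) − 10.
New equilibrium: consumers pay $12, producers receive $28, q = 158. (Wedge: pb − ps = −16.)
ΔPS is the trapezoid between Q = 158 and Q = 134 of height $4: ½ · (134 + 158) · 4 = $584.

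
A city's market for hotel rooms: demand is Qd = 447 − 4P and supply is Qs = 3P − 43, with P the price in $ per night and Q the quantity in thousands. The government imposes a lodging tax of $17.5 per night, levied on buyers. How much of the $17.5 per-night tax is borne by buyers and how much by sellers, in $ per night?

Before the tax: set 447 − 4P = 3P − 43 → P* = $70, Q* = 167.
With the tax collected from buyers, demand (in seller-price terms) shifts: Qd = 447 − 4(P + 17.5).
Solving gives Q = 137 with buyers paying $77.5 and sellers receiving $60 (the $17.5 wedge).
Burden on buyers: $7.5; on sellers: $10. (They sum to $17.5.)

Buyers bear $7.5 per night; sellers bear $10 per night.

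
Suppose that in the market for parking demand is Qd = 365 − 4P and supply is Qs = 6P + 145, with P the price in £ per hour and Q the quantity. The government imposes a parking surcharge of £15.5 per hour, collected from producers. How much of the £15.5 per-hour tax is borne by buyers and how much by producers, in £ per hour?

Before the tax: set 365 − 4P = 6P + 145 → P* = £22, Q* = 277.
With the tax collected from producers, supply shifts: Qs = 6(P − 15.5) + 145.
New equilibrium: buyers pay £31.3, producers receive £15.8, Q = 239.8. (Wedge: Pb − Ps = 15.5.)
Burden on buyers: £9.3; on producers: £6.2. (They sum to £15.5.)
The less price-elastic side of the market bears the larger share of a per-unit tax.

Buyers bear £9.3 per hour; producers bear £6.2 per hour.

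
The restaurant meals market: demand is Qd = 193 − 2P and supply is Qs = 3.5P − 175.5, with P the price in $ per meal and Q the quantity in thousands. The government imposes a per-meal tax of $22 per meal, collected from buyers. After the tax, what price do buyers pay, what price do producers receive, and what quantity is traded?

Before the tax: set 193 − 2P = 3.5P − 175.5 → P* = $67, Q* = 59.
With the tax collected from buyers, demand (in seller-price terms) shifts: Qd = 193 − 2(P + 22).
New equilibrium: buyers pay $81, producers receive $59, Q = 31. (Wedge: Pb − Ps = 22.)

Buyers pay $81; producers receive $59; quantity = 31.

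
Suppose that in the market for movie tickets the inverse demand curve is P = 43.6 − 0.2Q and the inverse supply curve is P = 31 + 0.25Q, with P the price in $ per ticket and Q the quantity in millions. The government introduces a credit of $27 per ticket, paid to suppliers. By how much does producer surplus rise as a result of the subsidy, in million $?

Inverting to Q(P) form: Qd = 218 − 5P; Qs = 4P − 124.
Without the subsidy, 218 − 5P = 4P − 124 gives 9P = 342, so P* = $38 and Q* = 28.
With a per-unit subsidy paid to suppliers, each receives P + 27 per unit sold, so supply becomes Qs = 4(P + 27) − 124.
New equilibrium: buyers pay $26, suppliers receive $53, Q = 88. (Wedge: Pb − Ps = −27.)
ΔPS is the trapezoid between Q = 88 and Q = 28 of height $15: ½ · (28 + 88) · 15 = $870.

Producer surplus rises by $870 million.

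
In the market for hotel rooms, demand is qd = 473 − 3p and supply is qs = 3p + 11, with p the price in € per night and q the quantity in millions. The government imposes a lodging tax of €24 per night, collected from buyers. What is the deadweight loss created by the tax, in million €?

Before the tax: set 473 − 3p = 3p + 11 → p* = €77, q* = 242.
With the tax collected from buyers, demand (in seller-price terms) shifts: qd = 473 − 3(p + 24).
New equilibrium: buyers pay €89, producers receive €65, q = 206. (Wedge: pb − ps = 24.)
Quantity falls by |ΔQ| = |242 − 206| = 36.
DWL = ½ · t · |ΔQ| = ½ · 24 · 36 = €432.

Deadweight loss = €432 million.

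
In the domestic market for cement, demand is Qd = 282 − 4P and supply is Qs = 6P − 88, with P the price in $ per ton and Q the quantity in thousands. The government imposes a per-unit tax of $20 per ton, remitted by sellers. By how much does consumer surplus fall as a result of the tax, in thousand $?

Consumer surplus falls by $1320 thousand.

Before the tax: set 282 − 4P = 6P − 88 → P* = $37, Q* = 134.
With the tax collected from sellers, supply shifts: Qs = 6(P − 20) − 88.
Solving gives Q = 86 with consumers paying $49 and sellers receiving $29 (the $20 wedge).
ΔCS is the trapezoid between Q = 86 and Q = 134 of height $12: ½ · (134 + 86) · 12 = $1320.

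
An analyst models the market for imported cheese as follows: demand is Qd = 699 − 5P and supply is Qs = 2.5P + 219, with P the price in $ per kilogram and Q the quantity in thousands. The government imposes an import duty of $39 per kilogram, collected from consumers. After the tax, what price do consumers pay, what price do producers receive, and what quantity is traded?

Without the tax, 699 − 5P = 2.5P + 219 gives 7.5P = 480, so P* = $64 and Q* = 379.
With the tax collected from consumers, demand (in seller-price terms) shifts: Qd = 699 − 5(P + 39).
Solving gives Q = 314 with consumers paying $77 and producers receiving $38 (the $39 wedge).

Consumers pay $77; producers receive $38; quantity = 314.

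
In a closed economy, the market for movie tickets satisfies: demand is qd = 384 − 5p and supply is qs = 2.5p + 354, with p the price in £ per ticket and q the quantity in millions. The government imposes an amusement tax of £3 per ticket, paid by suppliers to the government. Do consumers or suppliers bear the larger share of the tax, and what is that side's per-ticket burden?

Suppliers bear the larger share: £2 per ticket.

Before the tax: set 384 − 5p = 2.5p + 354 → p* = £4, q* = 364.
With the tax collected from suppliers, supply shifts: qs = 2.5(p − 3) + 354.
Solving gives q = 359 with consumers paying £5 and suppliers receiving £2 (the £3 wedge).
Per-ticket burden: consumers £1, suppliers £2.
Suppliers take the larger share because supply is less price-elastic here (demand slope 5 vs supply slope 2.5).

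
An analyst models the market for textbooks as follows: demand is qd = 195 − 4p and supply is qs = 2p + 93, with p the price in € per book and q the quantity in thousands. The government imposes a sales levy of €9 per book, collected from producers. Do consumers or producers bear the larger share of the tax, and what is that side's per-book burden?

Producers bear the larger share: €6 per book.

Without the tax, 195 − 4p = 2p + 93 gives 6p = 102, so p* = €17 and q* = 127.
With the tax collected from producers, supply shifts: qs = 2(p − 9) + 93.
New equilibrium: consumers pay €20, producers receive €11, q = 115. (Wedge: pb − ps = 9.)
Per-book burden: consumers €3, producers €6.
Producers take the larger share because supply is less price-elastic here (demand slope 4 vs supply slope 2).
The less price-elastic side of the market bears the larger share of a per-unit tax.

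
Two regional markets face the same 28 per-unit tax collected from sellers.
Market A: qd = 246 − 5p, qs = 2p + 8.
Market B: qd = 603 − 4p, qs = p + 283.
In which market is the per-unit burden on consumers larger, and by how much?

Market A: pre-tax p* = 34, q* = 76; post-tax q = 36; per-unit burden on consumers = 8.
Market B: pre-tax p* = 64, q* = 347; post-tax q = 324.6; per-unit burden on consumers = 5.6.
Difference: 8 vs 5.6 → market A is larger by 2.4.

Market A, by 2.4.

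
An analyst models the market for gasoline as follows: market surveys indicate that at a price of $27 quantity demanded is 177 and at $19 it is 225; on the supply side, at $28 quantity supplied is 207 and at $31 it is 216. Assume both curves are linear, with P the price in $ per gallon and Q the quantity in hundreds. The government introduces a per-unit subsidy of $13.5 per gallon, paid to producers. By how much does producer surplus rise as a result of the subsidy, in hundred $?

Producer surplus rises by $1876.5 hundred.

Demand slope: (225 − 177)/(19 − 27) = -6, so Qd = 339 − 6P.
Supply slope: (216 − 207)/(31 − 28) = 3, so Qs = 3P + 123.
Without the subsidy, 339 − 6P = 3P + 123 gives 9P = 216, so P* = $24 and Q* = 195.
With a per-unit subsidy paid to producers, each receives P + 13.5 per unit sold, so supply becomes Qs = 3(P + 13.5) + 123.
New equilibrium: consumers pay $19.5, producers receive $33, Q = 222. (Wedge: Pb − Ps = −13.5.)
ΔPS is the trapezoid between Q = 222 and Q = 195 of height $9: ½ · (195 + 222) · 9 = $1876.5.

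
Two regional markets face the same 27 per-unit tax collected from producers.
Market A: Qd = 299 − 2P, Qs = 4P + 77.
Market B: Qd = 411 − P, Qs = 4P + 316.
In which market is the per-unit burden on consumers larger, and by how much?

Market B, by 3.6.

Market A: pre-tax P* = 37, Q* = 225; post-tax Q = 189; per-unit burden on consumers = 18.
Market B: pre-tax P* = 19, Q* = 392; post-tax Q = 370.4; per-unit burden on consumers = 21.6.
Difference: 18 vs 21.6 → market B is larger by 3.6.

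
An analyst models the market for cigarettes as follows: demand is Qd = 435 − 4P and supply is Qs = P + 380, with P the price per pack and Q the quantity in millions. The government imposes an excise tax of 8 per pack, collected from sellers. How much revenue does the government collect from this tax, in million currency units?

Tax revenue = 3076.8 million.

Without the tax, 435 − 4P = P + 380 gives 5P = 55, so P* = 11 and Q* = 391.
With the tax collected from sellers, supply shifts: Qs = (P − 8) + 380.
Solving gives Q = 384.6 with consumers paying 12.6 and sellers receiving 4.6 (the 8 wedge).
Revenue = t · Q = 8 · 384.6 = 3076.8.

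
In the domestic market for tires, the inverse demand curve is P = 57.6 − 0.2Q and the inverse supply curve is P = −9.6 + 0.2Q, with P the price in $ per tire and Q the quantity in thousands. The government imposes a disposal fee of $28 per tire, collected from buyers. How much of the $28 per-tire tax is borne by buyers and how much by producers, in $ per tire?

Buyers bear $14 per tire; producers bear $14 per tire.

Rewrite in direct form: Qd = 288 − 5P and Qs = 5P + 48.
Before the tax: set 288 − 5P = 5P + 48 → P* = $24, Q* = 168.
With the tax collected from buyers, demand (in seller-price terms) shifts: Qd = 288 − 5(P + 28).
Solving gives Q = 98 with buyers paying $38 and producers receiving $10 (the $28 wedge).
Burden on buyers: $14; on producers: $14. (They sum to $28.)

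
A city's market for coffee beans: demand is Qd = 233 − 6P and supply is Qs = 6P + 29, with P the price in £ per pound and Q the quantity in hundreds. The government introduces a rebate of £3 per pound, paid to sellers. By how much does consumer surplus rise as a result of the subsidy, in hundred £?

Consumer surplus rises by £203.25 hundred.

Before the subsidy: set 233 − 6P = 6P + 29 → P* = £17, Q* = 131.
With a per-unit subsidy paid to sellers, each receives P + 3 per unit sold, so supply becomes Qs = 6(P + 3) + 29.
Solving gives Q = 140 with buyers paying £15.5 and sellers receiving £18.5 (the £3 wedge).
ΔCS is the trapezoid between Q = 140 and Q = 131 of height £1.5: ½ · (131 + 140) · 1.5 = £203.25.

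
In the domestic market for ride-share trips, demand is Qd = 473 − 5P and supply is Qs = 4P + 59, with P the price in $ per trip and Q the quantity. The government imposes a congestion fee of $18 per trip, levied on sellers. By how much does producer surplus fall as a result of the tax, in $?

Without the tax, 473 − 5P = 4P + 59 gives 9P = 414, so P* = $46 and Q* = 243.
With the tax collected from sellers, supply shifts: Qs = 4(P − 18) + 59.
New equilibrium: consumers pay $54, sellers receive $36, Q = 203. (Wedge: Pb − Ps = 18.)
ΔPS is the trapezoid between Q = 203 and Q = 243 of height $10: ½ · (243 + 203) · 10 = $2230.

Producer surplus falls by $2230.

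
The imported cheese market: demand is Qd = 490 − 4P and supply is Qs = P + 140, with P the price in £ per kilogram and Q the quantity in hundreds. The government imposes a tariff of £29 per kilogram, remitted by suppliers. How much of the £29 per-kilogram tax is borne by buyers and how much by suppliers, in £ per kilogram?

Before the tax: set 490 − 4P = P + 140 → P* = £70, Q* = 210.
With the tax collected from suppliers, supply shifts: Qs = (P − 29) + 140.
Solving gives Q = 186.8 with buyers paying £75.8 and suppliers receiving £46.8 (the £29 wedge).
Burden on buyers: £5.8; on suppliers: £23.2. (They sum to £29.)

Buyers bear £5.8 per kilogram; suppliers bear £23.2 per kilogram.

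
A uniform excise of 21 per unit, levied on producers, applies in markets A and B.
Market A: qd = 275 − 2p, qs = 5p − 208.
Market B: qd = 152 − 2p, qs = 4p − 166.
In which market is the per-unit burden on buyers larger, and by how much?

Market A, by 1.

Market A: pre-tax p* = 69, q* = 137; post-tax q = 107; per-unit burden on buyers = 15.
Market B: pre-tax p* = 53, q* = 46; post-tax q = 18; per-unit burden on buyers = 14.
Difference: 15 vs 14 → market A is larger by 1.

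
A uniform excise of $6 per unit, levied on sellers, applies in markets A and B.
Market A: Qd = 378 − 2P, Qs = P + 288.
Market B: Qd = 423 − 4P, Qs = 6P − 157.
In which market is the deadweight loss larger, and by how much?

Market A: pre-tax P* = $30, Q* = 318; post-tax Q = 314; deadweight loss = $12.
Market B: pre-tax P* = $58, Q* = 191; post-tax Q = 176.6; deadweight loss = $43.2.
Difference: $12 vs $43.2 → market B is larger by $31.2.

Market B, by $31.2.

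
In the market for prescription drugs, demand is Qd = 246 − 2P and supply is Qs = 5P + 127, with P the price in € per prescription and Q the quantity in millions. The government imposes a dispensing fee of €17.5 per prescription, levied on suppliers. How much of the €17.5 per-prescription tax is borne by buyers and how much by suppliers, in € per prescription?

Without the tax, 246 − 2P = 5P + 127 gives 7P = 119, so P* = €17 and Q* = 212.
With the tax collected from suppliers, supply shifts: Qs = 5(P − 17.5) + 127.
Solving gives Q = 187 with buyers paying €29.5 and suppliers receiving €12 (the €17.5 wedge).
Burden on buyers: €12.5; on suppliers: €5. (They sum to €17.5.)

Buyers bear €12.5 per prescription; suppliers bear €5 per prescription.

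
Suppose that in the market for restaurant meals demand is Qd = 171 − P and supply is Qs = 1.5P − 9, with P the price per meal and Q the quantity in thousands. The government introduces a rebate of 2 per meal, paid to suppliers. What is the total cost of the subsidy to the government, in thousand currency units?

Without the subsidy, 171 − P = 1.5P − 9 gives 2.5P = 180, so P* = 72 and Q* = 99.
With a per-unit subsidy paid to suppliers, each receives P + 2 per unit sold, so supply becomes Qs = 1.5(P + 2) − 9.
New equilibrium: consumers pay 70.8, suppliers receive 72.8, Q = 100.2. (Wedge: Pb − Ps = −2.)
Outlay = t · Q = 2 · 100.2 = 200.4.

Government outlay = 200.4 thousand.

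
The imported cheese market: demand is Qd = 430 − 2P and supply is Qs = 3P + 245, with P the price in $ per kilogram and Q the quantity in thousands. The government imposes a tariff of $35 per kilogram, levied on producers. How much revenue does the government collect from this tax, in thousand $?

Tax revenue = $10990 thousand.

Without the tax, 430 − 2P = 3P + 245 gives 5P = 185, so P* = $37 and Q* = 356.
With the tax collected from producers, supply shifts: Qs = 3(P − 35) + 245.
New equilibrium: buyers pay $58, producers receive $23, Q = 314. (Wedge: Pb − Ps = 35.)
Revenue = t · Q = 35 · 314 = $10990.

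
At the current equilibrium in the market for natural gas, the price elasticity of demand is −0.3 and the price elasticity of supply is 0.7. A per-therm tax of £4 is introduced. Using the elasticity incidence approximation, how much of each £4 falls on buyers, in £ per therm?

Incidence ratio: buyers' share ≈ εs / (εs + |εd|) = 0.7 / (0.7 + 0.3) = 0.7.
So buyers bear ≈ 0.7 × £4 = £2.8; sellers bear £1.2.

Buyers bear ≈ £2.8 per therm.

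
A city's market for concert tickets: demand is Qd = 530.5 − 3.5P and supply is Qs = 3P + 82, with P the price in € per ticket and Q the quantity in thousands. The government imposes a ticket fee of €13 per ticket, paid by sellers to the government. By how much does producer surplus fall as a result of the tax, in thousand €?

Producer surplus falls by €1949.5 thousand.

Before the tax: set 530.5 − 3.5P = 3P + 82 → P* = €69, Q* = 289.
With the tax collected from sellers, supply shifts: Qs = 3(P − 13) + 82.
Solving gives Q = 268 with consumers paying €75 and sellers receiving €62 (the €13 wedge).
ΔPS is the trapezoid between Q = 268 and Q = 289 of height €7: ½ · (289 + 268) · 7 = €1949.5.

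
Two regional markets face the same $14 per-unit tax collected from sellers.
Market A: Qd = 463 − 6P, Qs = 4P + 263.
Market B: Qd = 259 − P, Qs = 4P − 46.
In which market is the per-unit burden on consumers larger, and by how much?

Market B, by $5.6.

Market A: pre-tax P* = $20, Q* = 343; post-tax Q = 309.4; per-unit burden on consumers = $5.6.
Market B: pre-tax P* = $61, Q* = 198; post-tax Q = 186.8; per-unit burden on consumers = $11.2.
Difference: $5.6 vs $11.2 → market B is larger by $5.6.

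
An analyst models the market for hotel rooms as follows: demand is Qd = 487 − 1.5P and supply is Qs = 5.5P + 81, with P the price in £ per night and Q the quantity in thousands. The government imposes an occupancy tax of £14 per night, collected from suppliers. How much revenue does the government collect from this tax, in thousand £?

Tax revenue = £5369 thousand.

Without the tax, 487 − 1.5P = 5.5P + 81 gives 7P = 406, so P* = £58 and Q* = 400.
With the tax collected from suppliers, supply shifts: Qs = 5.5(P − 14) + 81.
New equilibrium: buyers pay £69, suppliers receive £55, Q = 383.5. (Wedge: Pb − Ps = 14.)
Revenue = t · Q = 14 · 383.5 = £5369.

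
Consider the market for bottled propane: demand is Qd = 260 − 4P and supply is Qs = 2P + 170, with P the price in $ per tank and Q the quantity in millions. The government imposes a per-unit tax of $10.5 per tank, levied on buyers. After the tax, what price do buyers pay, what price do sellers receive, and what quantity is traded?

Without the tax, 260 − 4P = 2P + 170 gives 6P = 90, so P* = $15 and Q* = 200.
With the tax collected from buyers, demand (in seller-price terms) shifts: Qd = 260 − 4(P + 10.5).
Solving gives Q = 186 with buyers paying $18.5 and sellers receiving $8 (the $10.5 wedge).
The less price-elastic side of the market bears the larger share of a per-unit tax.

Buyers pay $18.5; sellers receive $8; quantity = 186.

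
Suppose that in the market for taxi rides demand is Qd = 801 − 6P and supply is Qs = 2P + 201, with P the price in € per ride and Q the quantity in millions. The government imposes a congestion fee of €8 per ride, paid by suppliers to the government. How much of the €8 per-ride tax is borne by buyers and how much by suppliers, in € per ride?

Buyers bear €2 per ride; suppliers bear €6 per ride.

Without the tax, 801 − 6P = 2P + 201 gives 8P = 600, so P* = €75 and Q* = 351.
With the tax collected from suppliers, supply shifts: Qs = 2(P − 8) + 201.
New equilibrium: buyers pay €77, suppliers receive €69, Q = 339. (Wedge: Pb − Ps = 8.)
Burden on buyers: €2; on suppliers: €6. (They sum to €8.)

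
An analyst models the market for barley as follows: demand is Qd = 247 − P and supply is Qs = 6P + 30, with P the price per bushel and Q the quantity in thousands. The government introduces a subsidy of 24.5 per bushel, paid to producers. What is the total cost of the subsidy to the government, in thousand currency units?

Government outlay = 5806.5 thousand.

Before the subsidy: set 247 − P = 6P + 30 → P* = 31, Q* = 216.
With a per-unit subsidy paid to producers, each receives P + 24.5 per unit sold, so supply becomes Qs = 6(P + 24.5) + 30.
Solving gives Q = 237 with buyers paying 10 and producers receiving 34.5 (the 24.5 wedge).
Outlay = t · Q = 24.5 · 237 = 5806.5.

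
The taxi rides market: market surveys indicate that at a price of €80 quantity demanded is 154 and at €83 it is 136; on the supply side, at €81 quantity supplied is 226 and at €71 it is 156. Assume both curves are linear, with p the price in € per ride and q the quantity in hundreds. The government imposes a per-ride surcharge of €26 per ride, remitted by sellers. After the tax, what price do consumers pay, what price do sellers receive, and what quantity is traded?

Consumers pay €89; sellers receive €63; quantity = 100.

Demand slope: (136 − 154)/(83 − 80) = -6, so qd = 634 − 6p.
Supply slope: (156 − 226)/(71 − 81) = 7, so qs = 7p − 341.
Before the tax: set 634 − 6p = 7p − 341 → p* = €75, q* = 184.
With the tax collected from sellers, supply shifts: qs = 7(p − 26) − 341.
Solving gives q = 100 with consumers paying €89 and sellers receiving €63 (the €26 wedge).
The less price-elastic side of the market bears the larger share of a per-unit tax.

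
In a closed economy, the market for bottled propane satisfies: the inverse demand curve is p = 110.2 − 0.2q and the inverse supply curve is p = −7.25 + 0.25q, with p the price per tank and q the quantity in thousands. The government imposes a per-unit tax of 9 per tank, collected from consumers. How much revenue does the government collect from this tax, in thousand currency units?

Inverting to q(p) form: qd = 551 − 5p; qs = 4p + 29.
Without the tax, 551 − 5p = 4p + 29 gives 9p = 522, so p* = 58 and q* = 261.
With the tax collected from consumers, demand (in seller-price terms) shifts: qd = 551 − 5(p + 9).
Solving gives q = 241 with consumers paying 62 and producers receiving 53 (the 9 wedge).
Revenue = t · Q = 9 · 241 = 2169.

Tax revenue = 2169 thousand.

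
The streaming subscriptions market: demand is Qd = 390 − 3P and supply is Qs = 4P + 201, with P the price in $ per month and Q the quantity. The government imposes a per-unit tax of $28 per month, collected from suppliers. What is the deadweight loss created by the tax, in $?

Deadweight loss = $672.

Before the tax: set 390 − 3P = 4P + 201 → P* = $27, Q* = 309.
With the tax collected from suppliers, supply shifts: Qs = 4(P − 28) + 201.
New equilibrium: consumers pay $43, suppliers receive $15, Q = 261. (Wedge: Pb − Ps = 28.)
Quantity falls by |ΔQ| = |309 − 261| = 48.
DWL = ½ · t · |ΔQ| = ½ · 28 · 48 = $672.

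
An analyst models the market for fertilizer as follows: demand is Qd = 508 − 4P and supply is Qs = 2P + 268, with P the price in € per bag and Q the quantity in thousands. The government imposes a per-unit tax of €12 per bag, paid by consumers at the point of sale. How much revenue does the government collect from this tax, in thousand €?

Without the tax, 508 − 4P = 2P + 268 gives 6P = 240, so P* = €40 and Q* = 348.
With the tax collected from consumers, demand (in seller-price terms) shifts: Qd = 508 − 4(P + 12).
New equilibrium: consumers pay €44, suppliers receive €32, Q = 332. (Wedge: Pb − Ps = 12.)
Revenue = t · Q = 12 · 332 = €3984.

Tax revenue = €3984 thousand.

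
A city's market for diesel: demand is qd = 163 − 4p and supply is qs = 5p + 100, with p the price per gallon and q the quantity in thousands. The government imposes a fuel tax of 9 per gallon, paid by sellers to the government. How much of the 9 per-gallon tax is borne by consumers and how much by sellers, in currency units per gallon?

Without the tax, 163 − 4p = 5p + 100 gives 9p = 63, so p* = 7 and q* = 135.
With the tax collected from sellers, supply shifts: qs = 5(p − 9) + 100.
New equilibrium: consumers pay 12, sellers receive 3, q = 115. (Wedge: pb − ps = 9.)
Burden on consumers: 5; on sellers: 4. (They sum to 9.)

Consumers bear 5 per gallon; sellers bear 4 per gallon.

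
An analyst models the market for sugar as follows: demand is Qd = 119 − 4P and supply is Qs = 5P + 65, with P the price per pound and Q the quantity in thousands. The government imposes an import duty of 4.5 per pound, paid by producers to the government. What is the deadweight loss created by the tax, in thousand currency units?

Without the tax, 119 − 4P = 5P + 65 gives 9P = 54, so P* = 6 and Q* = 95.
With the tax collected from producers, supply shifts: Qs = 5(P − 4.5) + 65.
Solving gives Q = 85 with buyers paying 8.5 and producers receiving 4 (the 4.5 wedge).
Quantity falls by |ΔQ| = |95 − 85| = 10.
DWL = ½ · t · |ΔQ| = ½ · 4.5 · 10 = 22.5.

Deadweight loss = 22.5 thousand.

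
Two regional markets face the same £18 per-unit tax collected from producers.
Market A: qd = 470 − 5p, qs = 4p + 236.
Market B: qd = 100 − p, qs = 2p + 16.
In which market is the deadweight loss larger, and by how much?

Market A: pre-tax p* = £26, q* = 340; post-tax q = 300; deadweight loss = £360.
Market B: pre-tax p* = £28, q* = 72; post-tax q = 60; deadweight loss = £108.
Difference: £360 vs £108 → market A is larger by £252.

Market A, by £252.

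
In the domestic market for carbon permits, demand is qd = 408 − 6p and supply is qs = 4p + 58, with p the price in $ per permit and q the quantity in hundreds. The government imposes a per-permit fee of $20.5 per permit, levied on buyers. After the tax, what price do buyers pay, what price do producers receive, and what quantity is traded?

Buyers pay $43.2; producers receive $22.7; quantity = 148.8.

Before the tax: set 408 − 6p = 4p + 58 → p* = $35, q* = 198.
With the tax collected from buyers, demand (in seller-price terms) shifts: qd = 408 − 6(p + 20.5).
Solving gives q = 148.8 with buyers paying $43.2 and producers receiving $22.7 (the $20.5 wedge).
The less price-elastic side of the market bears the larger share of a per-unit tax.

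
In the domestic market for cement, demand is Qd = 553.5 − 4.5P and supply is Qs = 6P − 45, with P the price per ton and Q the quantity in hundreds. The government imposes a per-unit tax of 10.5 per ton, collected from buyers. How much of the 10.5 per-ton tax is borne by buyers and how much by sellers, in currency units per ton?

Without the tax, 553.5 − 4.5P = 6P − 45 gives 10.5P = 598.5, so P* = 57 and Q* = 297.
With the tax collected from buyers, demand (in seller-price terms) shifts: Qd = 553.5 − 4.5(P + 10.5).
New equilibrium: buyers pay 63, sellers receive 52.5, Q = 270. (Wedge: Pb − Ps = 10.5.)
Burden on buyers: 6; on sellers: 4.5. (They sum to 10.5.)
The less price-elastic side of the market bears the larger share of a per-unit tax.

Buyers bear 6 per ton; sellers bear 4.5 per ton.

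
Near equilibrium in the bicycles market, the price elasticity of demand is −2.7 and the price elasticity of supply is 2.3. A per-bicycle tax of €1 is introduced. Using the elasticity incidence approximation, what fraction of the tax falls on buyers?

Buyers' share ≈ 0.46.

Incidence ratio: buyers' share ≈ εs / (εs + |εd|) = 2.3 / (2.3 + 2.7) = 0.46.
Supply is the less elastic side, so buyers bear the smaller share.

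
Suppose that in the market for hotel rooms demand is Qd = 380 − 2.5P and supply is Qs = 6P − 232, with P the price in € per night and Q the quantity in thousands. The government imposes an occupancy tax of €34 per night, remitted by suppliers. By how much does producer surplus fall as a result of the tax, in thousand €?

Producer surplus falls by €1700 thousand.

Without the tax, 380 − 2.5P = 6P − 232 gives 8.5P = 612, so P* = €72 and Q* = 200.
With the tax collected from suppliers, supply shifts: Qs = 6(P − 34) − 232.
Solving gives Q = 140 with consumers paying €96 and suppliers receiving €62 (the €34 wedge).
ΔPS is the trapezoid between Q = 140 and Q = 200 of height €10: ½ · (200 + 140) · 10 = €1700.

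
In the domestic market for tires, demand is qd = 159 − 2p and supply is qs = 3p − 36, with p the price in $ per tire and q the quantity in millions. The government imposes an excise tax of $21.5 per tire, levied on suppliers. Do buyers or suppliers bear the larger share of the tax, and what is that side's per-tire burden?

Buyers bear the larger share: $12.9 per tire.

Before the tax: set 159 − 2p = 3p − 36 → p* = $39, q* = 81.
With the tax collected from suppliers, supply shifts: qs = 3(p − 21.5) − 36.
New equilibrium: buyers pay $51.9, suppliers receive $30.4, q = 55.2. (Wedge: pb − ps = 21.5.)
Per-tire burden: buyers $12.9, suppliers $8.6.
Buyers take the larger share because demand is less price-elastic here (demand slope 2 vs supply slope 3).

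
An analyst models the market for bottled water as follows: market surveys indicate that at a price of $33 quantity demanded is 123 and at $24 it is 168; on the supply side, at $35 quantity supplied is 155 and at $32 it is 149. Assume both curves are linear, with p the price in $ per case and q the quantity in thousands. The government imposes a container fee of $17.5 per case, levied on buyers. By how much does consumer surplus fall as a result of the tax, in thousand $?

Demand slope: (168 − 123)/(24 − 33) = -5, so qd = 288 − 5p.
Supply slope: (149 − 155)/(32 − 35) = 2, so qs = 2p + 85.
Before the tax: set 288 − 5p = 2p + 85 → p* = $29, q* = 143.
With the tax collected from buyers, demand (in seller-price terms) shifts: qd = 288 − 5(p + 17.5).
New equilibrium: buyers pay $34, producers receive $16.5, q = 118. (Wedge: pb − ps = 17.5.)
ΔCS is the trapezoid between Q = 118 and Q = 143 of height $5: ½ · (143 + 118) · 5 = $652.5.

Consumer surplus falls by $652.5 thousand.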